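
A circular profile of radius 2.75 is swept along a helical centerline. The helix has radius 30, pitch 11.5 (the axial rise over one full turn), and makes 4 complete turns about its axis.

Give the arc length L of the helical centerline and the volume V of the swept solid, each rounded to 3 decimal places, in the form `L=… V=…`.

L=755.384 V=17946.639

2πR = 2π·30 = 188.495559
per-turn = √(188.495559² + 11.5²) = √(35530.5758 + 132.25) = √35662.8258 = 188.846037
L = 4 × 188.846037 = 755.384150
V = π·2.75² × L = 23.758294 × 755.384150 = 17946.639044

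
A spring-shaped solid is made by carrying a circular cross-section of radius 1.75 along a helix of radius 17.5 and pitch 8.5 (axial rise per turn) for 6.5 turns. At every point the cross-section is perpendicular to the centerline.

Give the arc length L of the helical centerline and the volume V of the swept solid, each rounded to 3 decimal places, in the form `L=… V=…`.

2πR = 2π·17.5 = 109.955743
per-turn = √(109.955743² + 8.5²) = √(12090.2654 + 72.25) = √12162.5154 = 110.283795
L = 6.5 × 110.283795 = 716.844666
V = π·1.75² × L = 9.621128 × 716.844666 = 6896.853931

L=716.845 V=6896.854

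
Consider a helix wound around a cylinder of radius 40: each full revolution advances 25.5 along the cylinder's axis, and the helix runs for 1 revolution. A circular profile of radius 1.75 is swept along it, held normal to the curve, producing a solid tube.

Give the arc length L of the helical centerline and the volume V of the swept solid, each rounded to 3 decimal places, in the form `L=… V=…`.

2πR = 2π·40 = 251.327412
per-turn = √(251.327412² + 25.5²) = √(63165.4682 + 650.25) = √63815.7182 = 252.617731
L = 1 × 252.617731 = 252.617731
V = π·1.75² × L = 9.621128 × 252.617731 = 2430.467402

L=252.618 V=2430.467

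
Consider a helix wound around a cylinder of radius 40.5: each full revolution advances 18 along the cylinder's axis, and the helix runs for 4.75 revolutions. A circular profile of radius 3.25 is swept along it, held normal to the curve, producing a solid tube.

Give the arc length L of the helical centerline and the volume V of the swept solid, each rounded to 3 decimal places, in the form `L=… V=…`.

L=1211.748 V=40209.520

2πR = 2π·40.5 = 254.469005
per-turn = √(254.469005² + 18²) = √(64754.4745 + 324) = √65078.4745 = 255.104830
L = 4.75 × 255.104830 = 1211.747944
V = π·3.25² × L = 33.183072 × 1211.747944 = 40209.519768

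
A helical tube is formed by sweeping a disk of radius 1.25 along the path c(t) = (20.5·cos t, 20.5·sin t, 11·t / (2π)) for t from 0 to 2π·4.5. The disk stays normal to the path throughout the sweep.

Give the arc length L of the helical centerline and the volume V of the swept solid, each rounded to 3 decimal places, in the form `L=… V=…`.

L=581.734 V=2855.578

2πR = 2π·20.5 = 128.805299
per-turn = √(128.805299² + 11²) = √(16590.8050 + 121) = √16711.8050 = 129.274147
L = 4.5 × 129.274147 = 581.733660
V = π·1.25² × L = 4.908739 × 581.733660 = 2855.578426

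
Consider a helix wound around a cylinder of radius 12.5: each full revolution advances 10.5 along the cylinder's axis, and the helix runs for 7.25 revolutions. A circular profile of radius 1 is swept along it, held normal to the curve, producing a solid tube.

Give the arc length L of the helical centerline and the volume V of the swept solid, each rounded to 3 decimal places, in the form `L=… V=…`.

2πR = 2π·12.5 = 78.539816
per-turn = √(78.539816² + 10.5²) = √(6168.5028 + 110.25) = √6278.7528 = 79.238581
L = 7.25 × 79.238581 = 574.479714
V = π·1² × L = 3.141593 × 574.479714 = 1804.781248

L=574.480 V=1804.781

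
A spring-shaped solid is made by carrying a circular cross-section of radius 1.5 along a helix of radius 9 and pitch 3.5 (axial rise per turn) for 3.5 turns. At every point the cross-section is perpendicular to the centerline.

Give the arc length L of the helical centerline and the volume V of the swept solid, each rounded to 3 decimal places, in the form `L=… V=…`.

L=198.299 V=1401.694

2πR = 2π·9 = 56.548668
per-turn = √(56.548668² + 3.5²) = √(3197.7518 + 12.25) = √3210.0018 = 56.656878
L = 3.5 × 56.656878 = 198.299073
V = π·1.5² × L = 7.068583 × 198.299073 = 1401.693550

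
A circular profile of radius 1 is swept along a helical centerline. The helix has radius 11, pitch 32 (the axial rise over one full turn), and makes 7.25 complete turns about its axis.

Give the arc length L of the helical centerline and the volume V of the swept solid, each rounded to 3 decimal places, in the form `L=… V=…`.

2πR = 2π·11 = 69.115038
per-turn = √(69.115038² + 32²) = √(4776.8885 + 1024) = √5800.8885 = 76.163564
L = 7.25 × 76.163564 = 552.185841
V = π·1² × L = 3.141593 × 552.185841 = 1734.742983

L=552.186 V=1734.743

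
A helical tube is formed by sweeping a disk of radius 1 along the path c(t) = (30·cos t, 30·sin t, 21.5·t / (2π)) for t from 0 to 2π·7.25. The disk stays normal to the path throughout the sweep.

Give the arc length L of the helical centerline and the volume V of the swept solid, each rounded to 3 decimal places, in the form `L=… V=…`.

2πR = 2π·30 = 188.495559
per-turn = √(188.495559² + 21.5²) = √(35530.5758 + 462.25) = √35992.8258 = 189.717753
L = 7.25 × 189.717753 = 1375.453710
V = π·1² × L = 3.141593 × 1375.453710 = 4321.115271

L=1375.454 V=4321.115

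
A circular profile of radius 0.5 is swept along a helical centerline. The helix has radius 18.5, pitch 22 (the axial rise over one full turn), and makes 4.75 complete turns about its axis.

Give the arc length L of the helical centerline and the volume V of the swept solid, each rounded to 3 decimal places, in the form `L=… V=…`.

L=561.937 V=441.344

2πR = 2π·18.5 = 116.238928
per-turn = √(116.238928² + 22²) = √(13511.4884 + 484) = √13995.4884 = 118.302529
L = 4.75 × 118.302529 = 561.937014
V = π·0.5² × L = 0.785398 × 561.937014 = 441.344299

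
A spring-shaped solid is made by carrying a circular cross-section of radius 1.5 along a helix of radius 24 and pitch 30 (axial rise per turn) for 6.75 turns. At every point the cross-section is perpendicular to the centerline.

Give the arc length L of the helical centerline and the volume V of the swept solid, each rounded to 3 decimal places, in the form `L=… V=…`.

2πR = 2π·24 = 150.796447
per-turn = √(150.796447² + 30²) = √(22739.5685 + 900) = √23639.5685 = 153.751646
L = 6.75 × 153.751646 = 1037.823608
V = π·1.5² × L = 7.068583 × 1037.823608 = 7335.942802

L=1037.824 V=7335.943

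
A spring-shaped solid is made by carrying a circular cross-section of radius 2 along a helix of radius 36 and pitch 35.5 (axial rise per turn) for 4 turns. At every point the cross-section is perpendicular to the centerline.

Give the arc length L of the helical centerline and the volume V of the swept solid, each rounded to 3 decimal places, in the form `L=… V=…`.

2πR = 2π·36 = 226.194671
per-turn = √(226.194671² + 35.5²) = √(51164.0292 + 1260.25) = √52424.2792 = 228.963489
L = 4 × 228.963489 = 915.853955
V = π·2² × L = 12.566371 × 915.853955 = 11508.960231

L=915.854 V=11508.960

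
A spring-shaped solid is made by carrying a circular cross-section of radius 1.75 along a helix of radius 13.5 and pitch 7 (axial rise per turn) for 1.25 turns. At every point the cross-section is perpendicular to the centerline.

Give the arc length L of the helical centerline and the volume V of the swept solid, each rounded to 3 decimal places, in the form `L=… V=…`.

L=106.389 V=1023.584

2πR = 2π·13.5 = 84.823002
per-turn = √(84.823002² + 7²) = √(7194.9416 + 49) = √7243.9416 = 85.111348
L = 1.25 × 85.111348 = 106.389185
V = π·1.75² × L = 9.621128 × 106.389185 = 1023.583917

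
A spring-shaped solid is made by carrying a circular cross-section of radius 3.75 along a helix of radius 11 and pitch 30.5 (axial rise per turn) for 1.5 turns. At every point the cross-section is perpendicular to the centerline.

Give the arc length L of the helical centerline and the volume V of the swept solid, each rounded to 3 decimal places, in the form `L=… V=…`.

2πR = 2π·11 = 69.115038
per-turn = √(69.115038² + 30.5²) = √(4776.8885 + 930.25) = √5707.1385 = 75.545606
L = 1.5 × 75.545606 = 113.318408
V = π·3.75² × L = 44.178647 × 113.318408 = 5006.253930

L=113.318 V=5006.254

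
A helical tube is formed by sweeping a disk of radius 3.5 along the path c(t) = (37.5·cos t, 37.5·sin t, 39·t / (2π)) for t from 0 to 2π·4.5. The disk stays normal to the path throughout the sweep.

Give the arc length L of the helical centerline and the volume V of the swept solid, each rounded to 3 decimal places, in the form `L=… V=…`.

L=1074.714 V=41359.836

2πR = 2π·37.5 = 235.619449
per-turn = √(235.619449² + 39²) = √(55516.5248 + 1521) = √57037.5248 = 238.825302
L = 4.5 × 238.825302 = 1074.713858
V = π·3.5² × L = 38.484510 × 1074.713858 = 41359.836218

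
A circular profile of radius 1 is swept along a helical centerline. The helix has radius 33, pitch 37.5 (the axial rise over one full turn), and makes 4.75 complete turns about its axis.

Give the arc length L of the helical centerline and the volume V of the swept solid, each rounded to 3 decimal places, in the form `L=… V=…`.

L=1000.867 V=3144.317

2πR = 2π·33 = 207.345115
per-turn = √(207.345115² + 37.5²) = √(42991.9968 + 1406.25) = √44398.2468 = 210.708915
L = 4.75 × 210.708915 = 1000.867345
V = π·1² × L = 3.141593 × 1000.867345 = 3144.317499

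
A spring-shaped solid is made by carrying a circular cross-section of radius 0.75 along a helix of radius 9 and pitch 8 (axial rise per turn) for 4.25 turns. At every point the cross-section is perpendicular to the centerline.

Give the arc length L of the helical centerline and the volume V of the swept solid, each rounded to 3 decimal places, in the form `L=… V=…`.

L=242.725 V=428.930

2πR = 2π·9 = 56.548668
per-turn = √(56.548668² + 8²) = √(3197.7518 + 64) = √3261.7518 = 57.111749
L = 4.25 × 57.111749 = 242.724931
V = π·0.75² × L = 1.767146 × 242.724931 = 428.930360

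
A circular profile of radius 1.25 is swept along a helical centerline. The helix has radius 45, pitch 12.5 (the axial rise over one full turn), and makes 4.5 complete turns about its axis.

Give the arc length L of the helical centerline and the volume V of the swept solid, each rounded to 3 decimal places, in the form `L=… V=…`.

2πR = 2π·45 = 282.743339
per-turn = √(282.743339² + 12.5²) = √(79943.7956 + 156.25) = √80100.0456 = 283.019515
L = 4.5 × 283.019515 = 1273.587816
V = π·1.25² × L = 4.908739 × 1273.587816 = 6251.709571

L=1273.588 V=6251.710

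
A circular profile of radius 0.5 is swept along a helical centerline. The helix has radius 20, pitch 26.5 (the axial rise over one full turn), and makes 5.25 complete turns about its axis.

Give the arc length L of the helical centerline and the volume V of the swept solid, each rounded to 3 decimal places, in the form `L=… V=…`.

L=674.244 V=529.550

2πR = 2π·20 = 125.663706
per-turn = √(125.663706² + 26.5²) = √(15791.3670 + 702.25) = √16493.6170 = 128.427478
L = 5.25 × 128.427478 = 674.244258
V = π·0.5² × L = 0.785398 × 674.244258 = 529.550202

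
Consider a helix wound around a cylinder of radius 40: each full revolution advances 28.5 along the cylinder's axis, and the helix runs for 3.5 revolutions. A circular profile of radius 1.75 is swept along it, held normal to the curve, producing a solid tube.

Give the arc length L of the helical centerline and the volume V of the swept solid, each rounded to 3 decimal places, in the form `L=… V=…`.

L=885.284 V=8517.426

2πR = 2π·40 = 251.327412
per-turn = √(251.327412² + 28.5²) = √(63165.4682 + 812.25) = √63977.7182 = 252.938171
L = 3.5 × 252.938171 = 885.283597
V = π·1.75² × L = 9.621128 × 885.283597 = 8517.426364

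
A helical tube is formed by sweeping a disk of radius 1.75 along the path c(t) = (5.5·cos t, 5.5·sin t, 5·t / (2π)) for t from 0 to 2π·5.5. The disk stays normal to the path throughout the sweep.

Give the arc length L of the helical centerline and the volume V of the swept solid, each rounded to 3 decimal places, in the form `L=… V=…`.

2πR = 2π·5.5 = 34.557519
per-turn = √(34.557519² + 5²) = √(1194.2221 + 25) = √1219.2221 = 34.917361
L = 5.5 × 34.917361 = 192.045488
V = π·1.75² × L = 9.621128 × 192.045488 = 1847.694127

L=192.045 V=1847.694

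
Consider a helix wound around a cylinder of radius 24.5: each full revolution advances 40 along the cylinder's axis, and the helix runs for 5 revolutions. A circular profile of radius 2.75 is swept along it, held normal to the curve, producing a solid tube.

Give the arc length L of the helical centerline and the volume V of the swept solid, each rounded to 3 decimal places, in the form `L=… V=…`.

2πR = 2π·24.5 = 153.938040
per-turn = √(153.938040² + 40²) = √(23696.9202 + 1600) = √25296.9202 = 159.050056
L = 5 × 159.050056 = 795.250278
V = π·2.75² × L = 23.758294 × 795.250278 = 18893.790253

L=795.250 V=18893.790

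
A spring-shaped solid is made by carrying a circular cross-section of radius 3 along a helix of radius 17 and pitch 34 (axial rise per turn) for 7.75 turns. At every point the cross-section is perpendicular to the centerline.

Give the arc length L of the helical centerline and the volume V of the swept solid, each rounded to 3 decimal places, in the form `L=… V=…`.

2πR = 2π·17 = 106.814150
per-turn = √(106.814150² + 34²) = √(11409.2627 + 1156) = √12565.2627 = 112.094883
L = 7.75 × 112.094883 = 868.735340
V = π·3² × L = 28.274334 × 868.735340 = 24562.913046

L=868.735 V=24562.913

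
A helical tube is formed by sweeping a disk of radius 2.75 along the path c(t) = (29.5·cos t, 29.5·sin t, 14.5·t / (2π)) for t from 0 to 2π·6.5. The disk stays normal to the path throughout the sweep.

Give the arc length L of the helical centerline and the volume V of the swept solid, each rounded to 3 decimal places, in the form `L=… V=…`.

2πR = 2π·29.5 = 185.353967
per-turn = √(185.353967² + 14.5²) = √(34356.0929 + 210.25) = √34566.3429 = 185.920260
L = 6.5 × 185.920260 = 1208.481687
V = π·2.75² × L = 23.758294 × 1208.481687 = 28711.463754

L=1208.482 V=28711.464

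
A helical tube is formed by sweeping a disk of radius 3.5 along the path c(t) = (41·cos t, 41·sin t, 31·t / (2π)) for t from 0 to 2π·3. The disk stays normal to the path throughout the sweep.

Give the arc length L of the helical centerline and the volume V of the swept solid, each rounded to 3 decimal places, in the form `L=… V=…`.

2πR = 2π·41 = 257.610598
per-turn = √(257.610598² + 31²) = √(66363.2200 + 961) = √67324.2200 = 259.469112
L = 3 × 259.469112 = 778.407335
V = π·3.5² × L = 38.484510 × 778.407335 = 29956.624892

L=778.407 V=29956.625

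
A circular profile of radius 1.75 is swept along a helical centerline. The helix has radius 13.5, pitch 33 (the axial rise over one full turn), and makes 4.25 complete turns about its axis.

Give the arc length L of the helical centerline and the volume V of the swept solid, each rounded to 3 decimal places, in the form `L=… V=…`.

2πR = 2π·13.5 = 84.823002
per-turn = √(84.823002² + 33²) = √(7194.9416 + 1089) = √8283.9416 = 91.016161
L = 4.25 × 91.016161 = 386.818685
V = π·1.75² × L = 9.621128 × 386.818685 = 3721.631891

L=386.819 V=3721.632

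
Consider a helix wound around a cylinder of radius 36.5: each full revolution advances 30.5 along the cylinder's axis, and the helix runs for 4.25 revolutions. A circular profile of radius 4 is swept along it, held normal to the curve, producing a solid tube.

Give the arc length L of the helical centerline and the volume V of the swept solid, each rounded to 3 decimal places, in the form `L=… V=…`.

2πR = 2π·36.5 = 229.336264
per-turn = √(229.336264² + 30.5²) = √(52595.1219 + 930.25) = √53525.3719 = 231.355510
L = 4.25 × 231.355510 = 983.260916
V = π·4² × L = 50.265482 × 983.260916 = 49424.084329

L=983.261 V=49424.084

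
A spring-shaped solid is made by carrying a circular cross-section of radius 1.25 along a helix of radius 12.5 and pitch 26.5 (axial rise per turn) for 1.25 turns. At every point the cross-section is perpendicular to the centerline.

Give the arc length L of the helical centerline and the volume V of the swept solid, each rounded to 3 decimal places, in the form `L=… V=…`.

L=103.613 V=508.607

2πR = 2π·12.5 = 78.539816
per-turn = √(78.539816² + 26.5²) = √(6168.5028 + 702.25) = √6870.7528 = 82.890004
L = 1.25 × 82.890004 = 103.612505
V = π·1.25² × L = 4.908739 × 103.612505 = 508.606694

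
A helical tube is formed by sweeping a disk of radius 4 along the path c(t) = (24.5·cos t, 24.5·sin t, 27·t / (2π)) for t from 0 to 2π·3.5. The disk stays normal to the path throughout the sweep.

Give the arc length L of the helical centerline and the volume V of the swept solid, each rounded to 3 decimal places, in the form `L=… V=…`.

2πR = 2π·24.5 = 153.938040
per-turn = √(153.938040² + 27²) = √(23696.9202 + 729) = √24425.9202 = 156.287940
L = 3.5 × 156.287940 = 547.007790
V = π·4² × L = 50.265482 × 547.007790 = 27495.610460

L=547.008 V=27495.610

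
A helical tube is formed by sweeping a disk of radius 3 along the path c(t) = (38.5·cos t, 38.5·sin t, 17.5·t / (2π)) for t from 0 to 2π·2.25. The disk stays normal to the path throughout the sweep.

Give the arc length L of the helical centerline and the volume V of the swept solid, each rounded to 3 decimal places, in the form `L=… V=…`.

L=545.703 V=15429.398

2πR = 2π·38.5 = 241.902634
per-turn = √(241.902634² + 17.5²) = √(58516.8845 + 306.25) = √58823.1345 = 242.534811
L = 2.25 × 242.534811 = 545.703325
V = π·3² × L = 28.274334 × 545.703325 = 15429.397998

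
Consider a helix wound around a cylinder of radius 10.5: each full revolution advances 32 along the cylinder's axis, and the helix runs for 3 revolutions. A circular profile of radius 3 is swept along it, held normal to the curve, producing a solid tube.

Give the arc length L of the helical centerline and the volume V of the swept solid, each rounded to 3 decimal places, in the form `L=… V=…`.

L=219.974 V=6219.612

2πR = 2π·10.5 = 65.973446
per-turn = √(65.973446² + 32²) = √(4352.4955 + 1024) = √5376.4955 = 73.324590
L = 3 × 73.324590 = 219.973771
V = π·3² × L = 28.274334 × 219.973771 = 6219.611843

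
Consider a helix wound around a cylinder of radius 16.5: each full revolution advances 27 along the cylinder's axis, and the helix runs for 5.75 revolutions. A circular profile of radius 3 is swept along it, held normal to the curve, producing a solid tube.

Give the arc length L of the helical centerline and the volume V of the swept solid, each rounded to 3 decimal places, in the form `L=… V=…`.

2πR = 2π·16.5 = 103.672558
per-turn = √(103.672558² + 27²) = √(10747.9992 + 729) = √11476.9992 = 107.130757
L = 5.75 × 107.130757 = 616.001855
V = π·3² × L = 28.274334 × 616.001855 = 17417.042131

L=616.002 V=17417.042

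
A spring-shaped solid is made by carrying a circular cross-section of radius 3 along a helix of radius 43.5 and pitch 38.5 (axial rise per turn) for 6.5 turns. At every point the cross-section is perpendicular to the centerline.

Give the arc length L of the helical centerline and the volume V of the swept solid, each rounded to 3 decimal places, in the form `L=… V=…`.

2πR = 2π·43.5 = 273.318561
per-turn = √(273.318561² + 38.5²) = √(74703.0357 + 1482.25) = √76185.2857 = 276.016821
L = 6.5 × 276.016821 = 1794.109339
V = π·3² × L = 28.274334 × 1794.109339 = 50727.246480

L=1794.109 V=50727.246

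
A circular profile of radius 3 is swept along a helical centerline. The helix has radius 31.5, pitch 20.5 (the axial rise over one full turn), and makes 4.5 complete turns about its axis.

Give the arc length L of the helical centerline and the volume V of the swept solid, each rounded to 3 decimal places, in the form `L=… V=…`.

L=895.406 V=25317.016

2πR = 2π·31.5 = 197.920337
per-turn = √(197.920337² + 20.5²) = √(39172.4599 + 420.25) = √39592.7099 = 198.979169
L = 4.5 × 198.979169 = 895.406262
V = π·3² × L = 28.274334 × 895.406262 = 25317.015625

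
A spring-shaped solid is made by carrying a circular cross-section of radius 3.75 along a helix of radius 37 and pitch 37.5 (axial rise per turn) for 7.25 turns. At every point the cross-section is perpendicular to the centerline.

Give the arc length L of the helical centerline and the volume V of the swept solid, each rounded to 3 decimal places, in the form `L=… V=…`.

2πR = 2π·37 = 232.477856
per-turn = √(232.477856² + 37.5²) = √(54045.9537 + 1406.25) = √55452.2037 = 235.482916
L = 7.25 × 235.482916 = 1707.251141
V = π·3.75² × L = 44.178647 × 1707.251141 = 75424.044953

L=1707.251 V=75424.045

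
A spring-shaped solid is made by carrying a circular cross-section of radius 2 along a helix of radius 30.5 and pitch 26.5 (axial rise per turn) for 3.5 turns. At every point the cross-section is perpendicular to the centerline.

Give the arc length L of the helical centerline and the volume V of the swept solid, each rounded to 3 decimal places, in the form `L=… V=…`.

L=677.113 V=8508.847

2πR = 2π·30.5 = 191.637152
per-turn = √(191.637152² + 26.5²) = √(36724.7980 + 702.25) = √37427.0480 = 193.460714
L = 3.5 × 193.460714 = 677.112500
V = π·2² × L = 12.566371 × 677.112500 = 8508.846623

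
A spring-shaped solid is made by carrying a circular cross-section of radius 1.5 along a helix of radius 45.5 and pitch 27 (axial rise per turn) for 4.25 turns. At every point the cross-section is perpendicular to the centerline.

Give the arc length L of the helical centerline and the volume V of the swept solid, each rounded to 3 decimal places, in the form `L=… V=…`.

L=1220.418 V=8626.624

2πR = 2π·45.5 = 285.884931
per-turn = √(285.884931² + 27²) = √(81730.1940 + 729) = √82459.1940 = 287.157089
L = 4.25 × 287.157089 = 1220.417630
V = π·1.5² × L = 7.068583 × 1220.417630 = 8626.623889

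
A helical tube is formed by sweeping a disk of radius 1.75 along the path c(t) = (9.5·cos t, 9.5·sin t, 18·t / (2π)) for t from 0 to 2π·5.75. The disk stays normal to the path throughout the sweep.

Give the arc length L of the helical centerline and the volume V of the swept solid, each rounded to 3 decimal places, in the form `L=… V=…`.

2πR = 2π·9.5 = 59.690260
per-turn = √(59.690260² + 18²) = √(3562.9272 + 324) = √3886.9272 = 62.345226
L = 5.75 × 62.345226 = 358.485049
V = π·1.75² × L = 9.621128 × 358.485049 = 3449.030361

L=358.485 V=3449.030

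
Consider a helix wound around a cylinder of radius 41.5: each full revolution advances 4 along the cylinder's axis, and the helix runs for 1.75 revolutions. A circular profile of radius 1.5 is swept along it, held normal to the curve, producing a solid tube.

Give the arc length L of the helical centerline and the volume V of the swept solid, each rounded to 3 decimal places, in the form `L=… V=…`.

L=456.370 V=3225.890

2πR = 2π·41.5 = 260.752190
per-turn = √(260.752190² + 4²) = √(67991.7047 + 16) = √68007.7047 = 260.782869
L = 1.75 × 260.782869 = 456.370021
V = π·1.5² × L = 7.068583 × 456.370021 = 3225.889584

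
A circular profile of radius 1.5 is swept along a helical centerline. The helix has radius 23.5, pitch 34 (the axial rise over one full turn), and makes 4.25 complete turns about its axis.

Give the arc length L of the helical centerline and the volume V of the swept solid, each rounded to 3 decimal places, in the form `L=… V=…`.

2πR = 2π·23.5 = 147.654855
per-turn = √(147.654855² + 34²) = √(21801.9561 + 1156) = √22957.9561 = 151.518831
L = 4.25 × 151.518831 = 643.955031
V = π·1.5² × L = 7.068583 × 643.955031 = 4551.849891

L=643.955 V=4551.850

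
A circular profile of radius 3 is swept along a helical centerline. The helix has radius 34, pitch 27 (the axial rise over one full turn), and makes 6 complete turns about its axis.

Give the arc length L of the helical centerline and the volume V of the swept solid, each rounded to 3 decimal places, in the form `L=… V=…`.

L=1291.967 V=36529.496

2πR = 2π·34 = 213.628300
per-turn = √(213.628300² + 27²) = √(45637.0508 + 729) = √46366.0508 = 215.327775
L = 6 × 215.327775 = 1291.966651
V = π·3² × L = 28.274334 × 1291.966651 = 36529.496452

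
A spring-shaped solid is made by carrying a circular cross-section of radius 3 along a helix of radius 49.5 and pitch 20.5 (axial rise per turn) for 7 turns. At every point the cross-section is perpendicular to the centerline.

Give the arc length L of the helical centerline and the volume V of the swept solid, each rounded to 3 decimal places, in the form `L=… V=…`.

L=2181.848 V=61690.294

2πR = 2π·49.5 = 311.017673
per-turn = √(311.017673² + 20.5²) = √(96731.9927 + 420.25) = √97152.2427 = 311.692545
L = 7 × 311.692545 = 2181.847816
V = π·3² × L = 28.274334 × 2181.847816 = 61690.293642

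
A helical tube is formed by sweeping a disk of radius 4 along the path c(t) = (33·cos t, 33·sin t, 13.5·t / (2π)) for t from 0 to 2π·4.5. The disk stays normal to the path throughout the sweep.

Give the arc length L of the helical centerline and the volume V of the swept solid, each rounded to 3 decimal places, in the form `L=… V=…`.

L=935.029 V=46999.664

2πR = 2π·33 = 207.345115
per-turn = √(207.345115² + 13.5²) = √(42991.9968 + 182.25) = √43174.2468 = 207.784135
L = 4.5 × 207.784135 = 935.028608
V = π·4² × L = 50.265482 × 935.028608 = 46999.664075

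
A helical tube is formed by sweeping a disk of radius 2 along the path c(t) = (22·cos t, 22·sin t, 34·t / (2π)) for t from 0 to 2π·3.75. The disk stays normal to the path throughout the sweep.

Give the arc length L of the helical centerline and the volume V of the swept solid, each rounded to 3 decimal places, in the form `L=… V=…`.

L=533.813 V=6708.091

2πR = 2π·22 = 138.230077
per-turn = √(138.230077² + 34²) = √(19107.5541 + 1156) = √20263.5541 = 142.350111
L = 3.75 × 142.350111 = 533.812916
V = π·2² × L = 12.566371 × 533.812916 = 6708.090947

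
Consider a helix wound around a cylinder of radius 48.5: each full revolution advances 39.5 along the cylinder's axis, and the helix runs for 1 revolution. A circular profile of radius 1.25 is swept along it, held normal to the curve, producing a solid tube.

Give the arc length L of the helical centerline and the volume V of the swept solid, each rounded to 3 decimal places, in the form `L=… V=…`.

L=307.284 V=1508.376

2πR = 2π·48.5 = 304.734487
per-turn = √(304.734487² + 39.5²) = √(92863.1078 + 1560.25) = √94423.3578 = 307.283839
L = 1 × 307.283839 = 307.283839
V = π·1.25² × L = 4.908739 × 307.283839 = 1508.376018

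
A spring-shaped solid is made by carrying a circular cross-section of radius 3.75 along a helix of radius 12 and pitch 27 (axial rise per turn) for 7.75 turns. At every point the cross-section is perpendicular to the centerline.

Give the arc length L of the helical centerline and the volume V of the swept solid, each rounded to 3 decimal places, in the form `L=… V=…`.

L=620.673 V=27420.473

2πR = 2π·12 = 75.398224
per-turn = √(75.398224² + 27²) = √(5684.8921 + 729) = √6413.8921 = 80.086779
L = 7.75 × 80.086779 = 620.672536
V = π·3.75² × L = 44.178647 × 620.672536 = 27420.472658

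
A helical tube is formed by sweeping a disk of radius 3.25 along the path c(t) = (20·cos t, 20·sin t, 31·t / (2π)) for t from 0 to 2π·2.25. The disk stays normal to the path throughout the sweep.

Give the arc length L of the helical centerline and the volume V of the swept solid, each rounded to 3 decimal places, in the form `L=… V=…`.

2πR = 2π·20 = 125.663706
per-turn = √(125.663706² + 31²) = √(15791.3670 + 961) = √16752.3670 = 129.430935
L = 2.25 × 129.430935 = 291.219605
V = π·3.25² × L = 33.183072 × 291.219605 = 9663.561227

L=291.220 V=9663.561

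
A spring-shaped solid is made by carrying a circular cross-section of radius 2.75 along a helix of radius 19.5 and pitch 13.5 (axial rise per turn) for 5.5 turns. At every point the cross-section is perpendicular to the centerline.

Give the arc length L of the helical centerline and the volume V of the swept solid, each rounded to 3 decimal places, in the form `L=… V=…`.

2πR = 2π·19.5 = 122.522113
per-turn = √(122.522113² + 13.5²) = √(15011.6683 + 182.25) = √15193.9183 = 123.263613
L = 5.5 × 123.263613 = 677.949872
V = π·2.75² × L = 23.758294 × 677.949872 = 16106.932667

L=677.950 V=16106.933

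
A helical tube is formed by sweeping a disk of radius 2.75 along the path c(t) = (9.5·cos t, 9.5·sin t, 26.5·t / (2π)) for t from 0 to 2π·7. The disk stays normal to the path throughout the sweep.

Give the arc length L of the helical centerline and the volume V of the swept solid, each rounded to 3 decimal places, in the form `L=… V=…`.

L=457.158 V=10861.301

2πR = 2π·9.5 = 59.690260
per-turn = √(59.690260² + 26.5²) = √(3562.9272 + 702.25) = √4265.1772 = 65.308324
L = 7 × 65.308324 = 457.158268
V = π·2.75² × L = 23.758294 × 457.158268 = 10861.300745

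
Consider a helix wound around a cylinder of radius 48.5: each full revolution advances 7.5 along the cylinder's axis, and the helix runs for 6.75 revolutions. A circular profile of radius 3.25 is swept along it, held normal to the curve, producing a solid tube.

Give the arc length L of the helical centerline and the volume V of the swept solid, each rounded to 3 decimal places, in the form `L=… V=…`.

L=2057.581 V=68276.849

2πR = 2π·48.5 = 304.734487
per-turn = √(304.734487² + 7.5²) = √(92863.1078 + 56.25) = √92919.3578 = 304.826767
L = 6.75 × 304.826767 = 2057.580676
V = π·3.25² × L = 33.183072 × 2057.580676 = 68276.848564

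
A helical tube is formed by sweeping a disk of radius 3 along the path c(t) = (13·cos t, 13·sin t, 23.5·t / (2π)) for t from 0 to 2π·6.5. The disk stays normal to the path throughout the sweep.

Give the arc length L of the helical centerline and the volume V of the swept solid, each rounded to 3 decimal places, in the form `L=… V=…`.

2πR = 2π·13 = 81.681409
per-turn = √(81.681409² + 23.5²) = √(6671.8526 + 552.25) = √7224.1026 = 84.994721
L = 6.5 × 84.994721 = 552.465686
V = π·3² × L = 28.274334 × 552.465686 = 15620.599254

L=552.466 V=15620.599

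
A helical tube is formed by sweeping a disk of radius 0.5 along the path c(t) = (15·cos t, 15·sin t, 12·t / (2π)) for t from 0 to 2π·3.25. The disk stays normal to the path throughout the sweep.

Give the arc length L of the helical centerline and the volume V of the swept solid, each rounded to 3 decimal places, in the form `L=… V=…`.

L=308.778 V=242.514

2πR = 2π·15 = 94.247780
per-turn = √(94.247780² + 12²) = √(8882.6440 + 144) = √9026.6440 = 95.008652
L = 3.25 × 95.008652 = 308.778119
V = π·0.5² × L = 0.785398 × 308.778119 = 242.513768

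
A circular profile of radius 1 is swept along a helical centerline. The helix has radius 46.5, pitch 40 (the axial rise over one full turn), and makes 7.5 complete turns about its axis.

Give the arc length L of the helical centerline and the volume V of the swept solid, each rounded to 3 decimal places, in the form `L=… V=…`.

L=2211.702 V=6948.266

2πR = 2π·46.5 = 292.168117
per-turn = √(292.168117² + 40²) = √(85362.2085 + 1600) = √86962.2085 = 294.893554
L = 7.5 × 294.893554 = 2211.701658
V = π·1² × L = 3.141593 × 2211.701658 = 6948.265682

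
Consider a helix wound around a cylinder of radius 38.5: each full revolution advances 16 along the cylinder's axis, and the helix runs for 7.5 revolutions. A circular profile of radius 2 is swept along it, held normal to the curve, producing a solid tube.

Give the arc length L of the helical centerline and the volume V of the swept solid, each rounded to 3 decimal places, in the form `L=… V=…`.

L=1818.234 V=22848.602

2πR = 2π·38.5 = 241.902634
per-turn = √(241.902634² + 16²) = √(58516.8845 + 256) = √58772.8845 = 242.431195
L = 7.5 × 242.431195 = 1818.233965
V = π·2² × L = 12.566371 × 1818.233965 = 22848.601872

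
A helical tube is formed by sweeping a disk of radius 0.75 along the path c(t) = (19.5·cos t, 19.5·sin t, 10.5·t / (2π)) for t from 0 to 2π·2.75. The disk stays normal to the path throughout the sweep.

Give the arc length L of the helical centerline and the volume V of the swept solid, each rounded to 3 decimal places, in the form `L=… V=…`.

2πR = 2π·19.5 = 122.522113
per-turn = √(122.522113² + 10.5²) = √(15011.6683 + 110.25) = √15121.9183 = 122.971209
L = 2.75 × 122.971209 = 338.170825
V = π·0.75² × L = 1.767146 × 338.170825 = 597.597177

L=338.171 V=597.597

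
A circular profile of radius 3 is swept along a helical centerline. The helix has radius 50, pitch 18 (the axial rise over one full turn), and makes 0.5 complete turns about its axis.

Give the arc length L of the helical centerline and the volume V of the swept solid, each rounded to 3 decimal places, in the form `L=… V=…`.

L=157.337 V=4448.606

2πR = 2π·50 = 314.159265
per-turn = √(314.159265² + 18²) = √(98696.0440 + 324) = √99020.0440 = 314.674505
L = 0.5 × 314.674505 = 157.337252
V = π·3² × L = 28.274334 × 157.337252 = 4448.606007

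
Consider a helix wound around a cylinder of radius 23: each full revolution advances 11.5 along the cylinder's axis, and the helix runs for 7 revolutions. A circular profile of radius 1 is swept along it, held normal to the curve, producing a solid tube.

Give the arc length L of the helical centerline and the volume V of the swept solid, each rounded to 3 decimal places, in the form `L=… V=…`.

L=1014.791 V=3188.059

2πR = 2π·23 = 144.513262
per-turn = √(144.513262² + 11.5²) = √(20884.0829 + 132.25) = √21016.3329 = 144.970110
L = 7 × 144.970110 = 1014.790773
V = π·1² × L = 3.141593 × 1014.790773 = 3188.059237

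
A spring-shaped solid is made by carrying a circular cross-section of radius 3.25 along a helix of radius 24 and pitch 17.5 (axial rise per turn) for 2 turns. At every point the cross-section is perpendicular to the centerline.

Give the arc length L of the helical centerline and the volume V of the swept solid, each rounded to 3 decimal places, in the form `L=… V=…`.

L=303.617 V=10074.944

2πR = 2π·24 = 150.796447
per-turn = √(150.796447² + 17.5²) = √(22739.5685 + 306.25) = √23045.8185 = 151.808493
L = 2 × 151.808493 = 303.616986
V = π·3.25² × L = 33.183072 × 303.616986 = 10074.944428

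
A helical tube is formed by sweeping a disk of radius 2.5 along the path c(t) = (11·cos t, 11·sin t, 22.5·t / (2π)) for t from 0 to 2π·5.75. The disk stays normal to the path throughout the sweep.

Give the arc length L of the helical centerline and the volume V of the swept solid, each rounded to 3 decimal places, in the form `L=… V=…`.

2πR = 2π·11 = 69.115038
per-turn = √(69.115038² + 22.5²) = √(4776.8885 + 506.25) = √5283.1385 = 72.685202
L = 5.75 × 72.685202 = 417.939909
V = π·2.5² × L = 19.634954 × 417.939909 = 8206.230926

L=417.940 V=8206.231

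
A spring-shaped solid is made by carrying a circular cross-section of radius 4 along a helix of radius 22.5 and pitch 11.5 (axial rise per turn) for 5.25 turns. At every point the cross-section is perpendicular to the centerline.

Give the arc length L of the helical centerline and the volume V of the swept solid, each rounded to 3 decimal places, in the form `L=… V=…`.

2πR = 2π·22.5 = 141.371669
per-turn = √(141.371669² + 11.5²) = √(19985.9489 + 132.25) = √20118.1989 = 141.838637
L = 5.25 × 141.838637 = 744.652844
V = π·4² × L = 50.265482 × 744.652844 = 37430.334448

L=744.653 V=37430.334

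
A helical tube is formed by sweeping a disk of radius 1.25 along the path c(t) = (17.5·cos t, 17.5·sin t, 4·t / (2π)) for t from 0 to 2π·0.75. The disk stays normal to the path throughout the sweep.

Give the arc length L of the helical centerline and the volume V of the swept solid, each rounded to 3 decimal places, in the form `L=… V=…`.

2πR = 2π·17.5 = 109.955743
per-turn = √(109.955743² + 4²) = √(12090.2654 + 16) = √12106.2654 = 110.028475
L = 0.75 × 110.028475 = 82.521357
V = π·1.25² × L = 4.908739 × 82.521357 = 405.075762

L=82.521 V=405.076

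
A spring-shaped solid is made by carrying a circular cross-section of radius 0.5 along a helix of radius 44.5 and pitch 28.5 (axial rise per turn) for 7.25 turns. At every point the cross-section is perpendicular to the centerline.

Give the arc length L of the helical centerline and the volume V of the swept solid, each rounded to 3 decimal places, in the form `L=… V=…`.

L=2037.616 V=1600.340

2πR = 2π·44.5 = 279.601746
per-turn = √(279.601746² + 28.5²) = √(78177.1365 + 812.25) = √78989.3865 = 281.050505
L = 7.25 × 281.050505 = 2037.616163
V = π·0.5² × L = 0.785398 × 2037.616163 = 1600.339992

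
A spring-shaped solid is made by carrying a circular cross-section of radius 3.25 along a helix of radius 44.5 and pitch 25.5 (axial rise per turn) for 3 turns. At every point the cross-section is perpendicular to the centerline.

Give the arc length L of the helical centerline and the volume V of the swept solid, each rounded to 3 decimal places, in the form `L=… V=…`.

L=842.286 V=27949.653

2πR = 2π·44.5 = 279.601746
per-turn = √(279.601746² + 25.5²) = √(78177.1365 + 650.25) = √78827.3865 = 280.762153
L = 3 × 280.762153 = 842.286458
V = π·3.25² × L = 33.183072 × 842.286458 = 27949.652536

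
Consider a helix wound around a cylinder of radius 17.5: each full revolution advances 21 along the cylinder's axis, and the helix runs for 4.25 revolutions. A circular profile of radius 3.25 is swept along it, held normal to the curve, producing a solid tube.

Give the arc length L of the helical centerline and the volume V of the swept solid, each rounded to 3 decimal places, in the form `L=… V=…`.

2πR = 2π·17.5 = 109.955743
per-turn = √(109.955743² + 21²) = √(12090.2654 + 441) = √12531.2654 = 111.943135
L = 4.25 × 111.943135 = 475.758322
V = π·3.25² × L = 33.183072 × 475.758322 = 15787.122852

L=475.758 V=15787.123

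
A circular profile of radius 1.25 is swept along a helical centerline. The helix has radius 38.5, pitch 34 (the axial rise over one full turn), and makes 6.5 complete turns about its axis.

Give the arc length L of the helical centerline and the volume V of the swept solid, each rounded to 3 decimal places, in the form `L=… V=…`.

L=1587.822 V=7794.204

2πR = 2π·38.5 = 241.902634
per-turn = √(241.902634² + 34²) = √(58516.8845 + 1156) = √59672.8845 = 244.280340
L = 6.5 × 244.280340 = 1587.822210
V = π·1.25² × L = 4.908739 × 1587.822210 = 7794.204046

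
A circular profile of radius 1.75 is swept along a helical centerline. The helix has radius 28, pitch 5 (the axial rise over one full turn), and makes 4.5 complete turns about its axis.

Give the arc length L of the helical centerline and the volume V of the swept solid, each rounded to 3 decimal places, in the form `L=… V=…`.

2πR = 2π·28 = 175.929189
per-turn = √(175.929189² + 5²) = √(30951.0794 + 25) = √30976.0794 = 176.000226
L = 4.5 × 176.000226 = 792.001015
V = π·1.75² × L = 9.621128 × 792.001015 = 7619.942747

L=792.001 V=7619.943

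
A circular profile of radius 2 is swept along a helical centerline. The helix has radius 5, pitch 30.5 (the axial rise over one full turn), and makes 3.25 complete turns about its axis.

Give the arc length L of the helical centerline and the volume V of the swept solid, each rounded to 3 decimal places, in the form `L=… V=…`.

L=142.304 V=1788.250

2πR = 2π·5 = 31.415927
per-turn = √(31.415927² + 30.5²) = √(986.9604 + 930.25) = √1917.2104 = 43.785962
L = 3.25 × 43.785962 = 142.304375
V = π·2² × L = 12.566371 × 142.304375 = 1788.249522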